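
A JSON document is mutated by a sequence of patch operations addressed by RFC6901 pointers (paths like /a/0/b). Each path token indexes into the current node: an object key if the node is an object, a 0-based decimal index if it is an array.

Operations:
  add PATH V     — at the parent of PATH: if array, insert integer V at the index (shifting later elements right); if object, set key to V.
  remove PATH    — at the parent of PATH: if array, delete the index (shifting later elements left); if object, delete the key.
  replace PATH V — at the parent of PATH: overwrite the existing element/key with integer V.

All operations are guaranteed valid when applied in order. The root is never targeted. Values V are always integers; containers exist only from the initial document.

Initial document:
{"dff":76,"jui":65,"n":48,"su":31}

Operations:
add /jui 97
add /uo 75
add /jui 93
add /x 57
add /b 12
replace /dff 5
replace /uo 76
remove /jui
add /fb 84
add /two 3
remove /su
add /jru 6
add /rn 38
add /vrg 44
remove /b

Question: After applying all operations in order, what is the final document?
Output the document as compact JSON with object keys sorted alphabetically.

Answer: {"dff":5,"fb":84,"jru":6,"n":48,"rn":38,"two":3,"uo":76,"vrg":44,"x":57}

Derivation:
After op 1 (add /jui 97): {"dff":76,"jui":97,"n":48,"su":31}
After op 2 (add /uo 75): {"dff":76,"jui":97,"n":48,"su":31,"uo":75}
After op 3 (add /jui 93): {"dff":76,"jui":93,"n":48,"su":31,"uo":75}
After op 4 (add /x 57): {"dff":76,"jui":93,"n":48,"su":31,"uo":75,"x":57}
After op 5 (add /b 12): {"b":12,"dff":76,"jui":93,"n":48,"su":31,"uo":75,"x":57}
After op 6 (replace /dff 5): {"b":12,"dff":5,"jui":93,"n":48,"su":31,"uo":75,"x":57}
After op 7 (replace /uo 76): {"b":12,"dff":5,"jui":93,"n":48,"su":31,"uo":76,"x":57}
After op 8 (remove /jui): {"b":12,"dff":5,"n":48,"su":31,"uo":76,"x":57}
After op 9 (add /fb 84): {"b":12,"dff":5,"fb":84,"n":48,"su":31,"uo":76,"x":57}
After op 10 (add /two 3): {"b":12,"dff":5,"fb":84,"n":48,"su":31,"two":3,"uo":76,"x":57}
After op 11 (remove /su): {"b":12,"dff":5,"fb":84,"n":48,"two":3,"uo":76,"x":57}
After op 12 (add /jru 6): {"b":12,"dff":5,"fb":84,"jru":6,"n":48,"two":3,"uo":76,"x":57}
After op 13 (add /rn 38): {"b":12,"dff":5,"fb":84,"jru":6,"n":48,"rn":38,"two":3,"uo":76,"x":57}
After op 14 (add /vrg 44): {"b":12,"dff":5,"fb":84,"jru":6,"n":48,"rn":38,"two":3,"uo":76,"vrg":44,"x":57}
After op 15 (remove /b): {"dff":5,"fb":84,"jru":6,"n":48,"rn":38,"two":3,"uo":76,"vrg":44,"x":57}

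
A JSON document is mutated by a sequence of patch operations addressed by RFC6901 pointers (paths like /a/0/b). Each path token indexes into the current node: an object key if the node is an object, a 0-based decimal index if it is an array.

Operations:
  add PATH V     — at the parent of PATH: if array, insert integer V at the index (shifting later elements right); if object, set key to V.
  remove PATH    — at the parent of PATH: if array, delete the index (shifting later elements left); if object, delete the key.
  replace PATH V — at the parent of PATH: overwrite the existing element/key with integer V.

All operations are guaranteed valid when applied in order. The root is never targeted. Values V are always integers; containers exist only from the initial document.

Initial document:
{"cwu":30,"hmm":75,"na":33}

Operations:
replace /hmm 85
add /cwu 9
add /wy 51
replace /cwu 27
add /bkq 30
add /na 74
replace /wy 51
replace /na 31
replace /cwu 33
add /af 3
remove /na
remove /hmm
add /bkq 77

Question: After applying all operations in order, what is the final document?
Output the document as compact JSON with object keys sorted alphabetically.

Answer: {"af":3,"bkq":77,"cwu":33,"wy":51}

Derivation:
After op 1 (replace /hmm 85): {"cwu":30,"hmm":85,"na":33}
After op 2 (add /cwu 9): {"cwu":9,"hmm":85,"na":33}
After op 3 (add /wy 51): {"cwu":9,"hmm":85,"na":33,"wy":51}
After op 4 (replace /cwu 27): {"cwu":27,"hmm":85,"na":33,"wy":51}
After op 5 (add /bkq 30): {"bkq":30,"cwu":27,"hmm":85,"na":33,"wy":51}
After op 6 (add /na 74): {"bkq":30,"cwu":27,"hmm":85,"na":74,"wy":51}
After op 7 (replace /wy 51): {"bkq":30,"cwu":27,"hmm":85,"na":74,"wy":51}
After op 8 (replace /na 31): {"bkq":30,"cwu":27,"hmm":85,"na":31,"wy":51}
After op 9 (replace /cwu 33): {"bkq":30,"cwu":33,"hmm":85,"na":31,"wy":51}
After op 10 (add /af 3): {"af":3,"bkq":30,"cwu":33,"hmm":85,"na":31,"wy":51}
After op 11 (remove /na): {"af":3,"bkq":30,"cwu":33,"hmm":85,"wy":51}
After op 12 (remove /hmm): {"af":3,"bkq":30,"cwu":33,"wy":51}
After op 13 (add /bkq 77): {"af":3,"bkq":77,"cwu":33,"wy":51}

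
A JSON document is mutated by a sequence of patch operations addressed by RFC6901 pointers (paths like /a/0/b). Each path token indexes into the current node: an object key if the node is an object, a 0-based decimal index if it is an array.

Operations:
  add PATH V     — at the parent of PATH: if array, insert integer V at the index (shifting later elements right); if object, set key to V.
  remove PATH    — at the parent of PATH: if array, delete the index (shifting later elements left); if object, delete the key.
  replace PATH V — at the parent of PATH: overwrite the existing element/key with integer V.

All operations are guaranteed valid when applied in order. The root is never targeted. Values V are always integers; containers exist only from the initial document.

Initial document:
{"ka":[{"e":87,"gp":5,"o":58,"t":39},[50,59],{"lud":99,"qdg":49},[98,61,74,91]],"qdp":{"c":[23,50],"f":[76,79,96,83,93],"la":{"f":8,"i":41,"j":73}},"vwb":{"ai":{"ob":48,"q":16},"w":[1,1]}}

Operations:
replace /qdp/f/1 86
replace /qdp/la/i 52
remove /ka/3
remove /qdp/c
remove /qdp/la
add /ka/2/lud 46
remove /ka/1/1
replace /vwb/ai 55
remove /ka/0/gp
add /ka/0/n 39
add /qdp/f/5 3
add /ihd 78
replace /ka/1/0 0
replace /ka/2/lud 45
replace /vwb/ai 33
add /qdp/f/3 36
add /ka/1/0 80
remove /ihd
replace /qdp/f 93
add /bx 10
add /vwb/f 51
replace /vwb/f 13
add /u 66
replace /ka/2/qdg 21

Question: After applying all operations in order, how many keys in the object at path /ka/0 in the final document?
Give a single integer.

Answer: 4

Derivation:
After op 1 (replace /qdp/f/1 86): {"ka":[{"e":87,"gp":5,"o":58,"t":39},[50,59],{"lud":99,"qdg":49},[98,61,74,91]],"qdp":{"c":[23,50],"f":[76,86,96,83,93],"la":{"f":8,"i":41,"j":73}},"vwb":{"ai":{"ob":48,"q":16},"w":[1,1]}}
After op 2 (replace /qdp/la/i 52): {"ka":[{"e":87,"gp":5,"o":58,"t":39},[50,59],{"lud":99,"qdg":49},[98,61,74,91]],"qdp":{"c":[23,50],"f":[76,86,96,83,93],"la":{"f":8,"i":52,"j":73}},"vwb":{"ai":{"ob":48,"q":16},"w":[1,1]}}
After op 3 (remove /ka/3): {"ka":[{"e":87,"gp":5,"o":58,"t":39},[50,59],{"lud":99,"qdg":49}],"qdp":{"c":[23,50],"f":[76,86,96,83,93],"la":{"f":8,"i":52,"j":73}},"vwb":{"ai":{"ob":48,"q":16},"w":[1,1]}}
After op 4 (remove /qdp/c): {"ka":[{"e":87,"gp":5,"o":58,"t":39},[50,59],{"lud":99,"qdg":49}],"qdp":{"f":[76,86,96,83,93],"la":{"f":8,"i":52,"j":73}},"vwb":{"ai":{"ob":48,"q":16},"w":[1,1]}}
After op 5 (remove /qdp/la): {"ka":[{"e":87,"gp":5,"o":58,"t":39},[50,59],{"lud":99,"qdg":49}],"qdp":{"f":[76,86,96,83,93]},"vwb":{"ai":{"ob":48,"q":16},"w":[1,1]}}
After op 6 (add /ka/2/lud 46): {"ka":[{"e":87,"gp":5,"o":58,"t":39},[50,59],{"lud":46,"qdg":49}],"qdp":{"f":[76,86,96,83,93]},"vwb":{"ai":{"ob":48,"q":16},"w":[1,1]}}
After op 7 (remove /ka/1/1): {"ka":[{"e":87,"gp":5,"o":58,"t":39},[50],{"lud":46,"qdg":49}],"qdp":{"f":[76,86,96,83,93]},"vwb":{"ai":{"ob":48,"q":16},"w":[1,1]}}
After op 8 (replace /vwb/ai 55): {"ka":[{"e":87,"gp":5,"o":58,"t":39},[50],{"lud":46,"qdg":49}],"qdp":{"f":[76,86,96,83,93]},"vwb":{"ai":55,"w":[1,1]}}
After op 9 (remove /ka/0/gp): {"ka":[{"e":87,"o":58,"t":39},[50],{"lud":46,"qdg":49}],"qdp":{"f":[76,86,96,83,93]},"vwb":{"ai":55,"w":[1,1]}}
After op 10 (add /ka/0/n 39): {"ka":[{"e":87,"n":39,"o":58,"t":39},[50],{"lud":46,"qdg":49}],"qdp":{"f":[76,86,96,83,93]},"vwb":{"ai":55,"w":[1,1]}}
After op 11 (add /qdp/f/5 3): {"ka":[{"e":87,"n":39,"o":58,"t":39},[50],{"lud":46,"qdg":49}],"qdp":{"f":[76,86,96,83,93,3]},"vwb":{"ai":55,"w":[1,1]}}
After op 12 (add /ihd 78): {"ihd":78,"ka":[{"e":87,"n":39,"o":58,"t":39},[50],{"lud":46,"qdg":49}],"qdp":{"f":[76,86,96,83,93,3]},"vwb":{"ai":55,"w":[1,1]}}
After op 13 (replace /ka/1/0 0): {"ihd":78,"ka":[{"e":87,"n":39,"o":58,"t":39},[0],{"lud":46,"qdg":49}],"qdp":{"f":[76,86,96,83,93,3]},"vwb":{"ai":55,"w":[1,1]}}
After op 14 (replace /ka/2/lud 45): {"ihd":78,"ka":[{"e":87,"n":39,"o":58,"t":39},[0],{"lud":45,"qdg":49}],"qdp":{"f":[76,86,96,83,93,3]},"vwb":{"ai":55,"w":[1,1]}}
After op 15 (replace /vwb/ai 33): {"ihd":78,"ka":[{"e":87,"n":39,"o":58,"t":39},[0],{"lud":45,"qdg":49}],"qdp":{"f":[76,86,96,83,93,3]},"vwb":{"ai":33,"w":[1,1]}}
After op 16 (add /qdp/f/3 36): {"ihd":78,"ka":[{"e":87,"n":39,"o":58,"t":39},[0],{"lud":45,"qdg":49}],"qdp":{"f":[76,86,96,36,83,93,3]},"vwb":{"ai":33,"w":[1,1]}}
After op 17 (add /ka/1/0 80): {"ihd":78,"ka":[{"e":87,"n":39,"o":58,"t":39},[80,0],{"lud":45,"qdg":49}],"qdp":{"f":[76,86,96,36,83,93,3]},"vwb":{"ai":33,"w":[1,1]}}
After op 18 (remove /ihd): {"ka":[{"e":87,"n":39,"o":58,"t":39},[80,0],{"lud":45,"qdg":49}],"qdp":{"f":[76,86,96,36,83,93,3]},"vwb":{"ai":33,"w":[1,1]}}
After op 19 (replace /qdp/f 93): {"ka":[{"e":87,"n":39,"o":58,"t":39},[80,0],{"lud":45,"qdg":49}],"qdp":{"f":93},"vwb":{"ai":33,"w":[1,1]}}
After op 20 (add /bx 10): {"bx":10,"ka":[{"e":87,"n":39,"o":58,"t":39},[80,0],{"lud":45,"qdg":49}],"qdp":{"f":93},"vwb":{"ai":33,"w":[1,1]}}
After op 21 (add /vwb/f 51): {"bx":10,"ka":[{"e":87,"n":39,"o":58,"t":39},[80,0],{"lud":45,"qdg":49}],"qdp":{"f":93},"vwb":{"ai":33,"f":51,"w":[1,1]}}
After op 22 (replace /vwb/f 13): {"bx":10,"ka":[{"e":87,"n":39,"o":58,"t":39},[80,0],{"lud":45,"qdg":49}],"qdp":{"f":93},"vwb":{"ai":33,"f":13,"w":[1,1]}}
After op 23 (add /u 66): {"bx":10,"ka":[{"e":87,"n":39,"o":58,"t":39},[80,0],{"lud":45,"qdg":49}],"qdp":{"f":93},"u":66,"vwb":{"ai":33,"f":13,"w":[1,1]}}
After op 24 (replace /ka/2/qdg 21): {"bx":10,"ka":[{"e":87,"n":39,"o":58,"t":39},[80,0],{"lud":45,"qdg":21}],"qdp":{"f":93},"u":66,"vwb":{"ai":33,"f":13,"w":[1,1]}}
Size at path /ka/0: 4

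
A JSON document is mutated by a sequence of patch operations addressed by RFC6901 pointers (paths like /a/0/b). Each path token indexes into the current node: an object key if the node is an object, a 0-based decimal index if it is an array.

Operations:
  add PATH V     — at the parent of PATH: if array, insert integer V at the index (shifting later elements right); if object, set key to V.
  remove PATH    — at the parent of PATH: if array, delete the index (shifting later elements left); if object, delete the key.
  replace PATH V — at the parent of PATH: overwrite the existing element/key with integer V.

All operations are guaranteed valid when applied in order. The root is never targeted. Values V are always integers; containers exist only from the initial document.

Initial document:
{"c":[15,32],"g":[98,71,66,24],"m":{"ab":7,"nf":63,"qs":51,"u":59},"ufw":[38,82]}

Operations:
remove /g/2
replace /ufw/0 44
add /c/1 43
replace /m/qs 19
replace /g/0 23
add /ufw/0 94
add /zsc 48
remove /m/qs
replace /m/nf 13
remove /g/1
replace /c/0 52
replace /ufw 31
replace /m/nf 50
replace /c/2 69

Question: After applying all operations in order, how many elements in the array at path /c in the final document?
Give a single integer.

After op 1 (remove /g/2): {"c":[15,32],"g":[98,71,24],"m":{"ab":7,"nf":63,"qs":51,"u":59},"ufw":[38,82]}
After op 2 (replace /ufw/0 44): {"c":[15,32],"g":[98,71,24],"m":{"ab":7,"nf":63,"qs":51,"u":59},"ufw":[44,82]}
After op 3 (add /c/1 43): {"c":[15,43,32],"g":[98,71,24],"m":{"ab":7,"nf":63,"qs":51,"u":59},"ufw":[44,82]}
After op 4 (replace /m/qs 19): {"c":[15,43,32],"g":[98,71,24],"m":{"ab":7,"nf":63,"qs":19,"u":59},"ufw":[44,82]}
After op 5 (replace /g/0 23): {"c":[15,43,32],"g":[23,71,24],"m":{"ab":7,"nf":63,"qs":19,"u":59},"ufw":[44,82]}
After op 6 (add /ufw/0 94): {"c":[15,43,32],"g":[23,71,24],"m":{"ab":7,"nf":63,"qs":19,"u":59},"ufw":[94,44,82]}
After op 7 (add /zsc 48): {"c":[15,43,32],"g":[23,71,24],"m":{"ab":7,"nf":63,"qs":19,"u":59},"ufw":[94,44,82],"zsc":48}
After op 8 (remove /m/qs): {"c":[15,43,32],"g":[23,71,24],"m":{"ab":7,"nf":63,"u":59},"ufw":[94,44,82],"zsc":48}
After op 9 (replace /m/nf 13): {"c":[15,43,32],"g":[23,71,24],"m":{"ab":7,"nf":13,"u":59},"ufw":[94,44,82],"zsc":48}
After op 10 (remove /g/1): {"c":[15,43,32],"g":[23,24],"m":{"ab":7,"nf":13,"u":59},"ufw":[94,44,82],"zsc":48}
After op 11 (replace /c/0 52): {"c":[52,43,32],"g":[23,24],"m":{"ab":7,"nf":13,"u":59},"ufw":[94,44,82],"zsc":48}
After op 12 (replace /ufw 31): {"c":[52,43,32],"g":[23,24],"m":{"ab":7,"nf":13,"u":59},"ufw":31,"zsc":48}
After op 13 (replace /m/nf 50): {"c":[52,43,32],"g":[23,24],"m":{"ab":7,"nf":50,"u":59},"ufw":31,"zsc":48}
After op 14 (replace /c/2 69): {"c":[52,43,69],"g":[23,24],"m":{"ab":7,"nf":50,"u":59},"ufw":31,"zsc":48}
Size at path /c: 3

Answer: 3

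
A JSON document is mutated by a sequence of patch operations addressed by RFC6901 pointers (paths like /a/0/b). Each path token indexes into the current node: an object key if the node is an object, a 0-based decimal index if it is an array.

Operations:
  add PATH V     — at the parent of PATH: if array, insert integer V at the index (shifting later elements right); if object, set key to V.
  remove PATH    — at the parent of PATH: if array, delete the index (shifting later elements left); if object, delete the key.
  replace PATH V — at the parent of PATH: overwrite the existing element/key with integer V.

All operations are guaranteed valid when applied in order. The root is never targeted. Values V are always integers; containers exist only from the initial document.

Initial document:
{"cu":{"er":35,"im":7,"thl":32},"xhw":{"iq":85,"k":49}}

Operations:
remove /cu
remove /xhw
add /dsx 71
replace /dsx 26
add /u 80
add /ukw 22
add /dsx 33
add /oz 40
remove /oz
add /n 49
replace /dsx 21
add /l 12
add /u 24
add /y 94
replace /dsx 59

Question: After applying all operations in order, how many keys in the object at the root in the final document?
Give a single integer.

Answer: 6

Derivation:
After op 1 (remove /cu): {"xhw":{"iq":85,"k":49}}
After op 2 (remove /xhw): {}
After op 3 (add /dsx 71): {"dsx":71}
After op 4 (replace /dsx 26): {"dsx":26}
After op 5 (add /u 80): {"dsx":26,"u":80}
After op 6 (add /ukw 22): {"dsx":26,"u":80,"ukw":22}
After op 7 (add /dsx 33): {"dsx":33,"u":80,"ukw":22}
After op 8 (add /oz 40): {"dsx":33,"oz":40,"u":80,"ukw":22}
After op 9 (remove /oz): {"dsx":33,"u":80,"ukw":22}
After op 10 (add /n 49): {"dsx":33,"n":49,"u":80,"ukw":22}
After op 11 (replace /dsx 21): {"dsx":21,"n":49,"u":80,"ukw":22}
After op 12 (add /l 12): {"dsx":21,"l":12,"n":49,"u":80,"ukw":22}
After op 13 (add /u 24): {"dsx":21,"l":12,"n":49,"u":24,"ukw":22}
After op 14 (add /y 94): {"dsx":21,"l":12,"n":49,"u":24,"ukw":22,"y":94}
After op 15 (replace /dsx 59): {"dsx":59,"l":12,"n":49,"u":24,"ukw":22,"y":94}
Size at the root: 6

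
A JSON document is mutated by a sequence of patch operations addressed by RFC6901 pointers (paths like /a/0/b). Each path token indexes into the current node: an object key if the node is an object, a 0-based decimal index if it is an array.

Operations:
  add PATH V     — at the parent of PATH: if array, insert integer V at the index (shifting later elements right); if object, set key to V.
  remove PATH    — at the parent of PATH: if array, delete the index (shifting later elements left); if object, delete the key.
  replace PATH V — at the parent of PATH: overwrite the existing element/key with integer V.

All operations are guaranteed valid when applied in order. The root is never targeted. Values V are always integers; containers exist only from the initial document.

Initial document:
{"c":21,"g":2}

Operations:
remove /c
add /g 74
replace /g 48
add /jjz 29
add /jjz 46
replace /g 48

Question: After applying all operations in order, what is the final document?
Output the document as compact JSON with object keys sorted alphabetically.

Answer: {"g":48,"jjz":46}

Derivation:
After op 1 (remove /c): {"g":2}
After op 2 (add /g 74): {"g":74}
After op 3 (replace /g 48): {"g":48}
After op 4 (add /jjz 29): {"g":48,"jjz":29}
After op 5 (add /jjz 46): {"g":48,"jjz":46}
After op 6 (replace /g 48): {"g":48,"jjz":46}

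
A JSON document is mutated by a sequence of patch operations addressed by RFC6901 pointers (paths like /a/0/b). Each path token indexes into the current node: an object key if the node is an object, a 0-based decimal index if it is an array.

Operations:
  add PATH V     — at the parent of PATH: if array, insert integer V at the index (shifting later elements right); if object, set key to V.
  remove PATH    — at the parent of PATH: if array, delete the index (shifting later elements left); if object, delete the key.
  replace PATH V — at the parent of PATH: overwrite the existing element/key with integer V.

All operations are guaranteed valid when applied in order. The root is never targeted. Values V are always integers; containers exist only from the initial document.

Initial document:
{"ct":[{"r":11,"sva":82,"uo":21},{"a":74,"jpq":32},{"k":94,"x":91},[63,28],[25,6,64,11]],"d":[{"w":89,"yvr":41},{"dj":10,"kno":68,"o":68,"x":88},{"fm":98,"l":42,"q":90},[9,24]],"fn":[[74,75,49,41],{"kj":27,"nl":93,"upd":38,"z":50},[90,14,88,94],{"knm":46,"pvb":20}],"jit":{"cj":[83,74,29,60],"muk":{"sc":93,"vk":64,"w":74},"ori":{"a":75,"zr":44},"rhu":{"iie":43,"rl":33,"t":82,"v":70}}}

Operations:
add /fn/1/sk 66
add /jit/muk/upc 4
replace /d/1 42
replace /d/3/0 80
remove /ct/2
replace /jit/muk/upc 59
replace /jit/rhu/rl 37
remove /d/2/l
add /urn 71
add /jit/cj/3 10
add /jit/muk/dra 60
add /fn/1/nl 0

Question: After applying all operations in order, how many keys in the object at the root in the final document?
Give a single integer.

After op 1 (add /fn/1/sk 66): {"ct":[{"r":11,"sva":82,"uo":21},{"a":74,"jpq":32},{"k":94,"x":91},[63,28],[25,6,64,11]],"d":[{"w":89,"yvr":41},{"dj":10,"kno":68,"o":68,"x":88},{"fm":98,"l":42,"q":90},[9,24]],"fn":[[74,75,49,41],{"kj":27,"nl":93,"sk":66,"upd":38,"z":50},[90,14,88,94],{"knm":46,"pvb":20}],"jit":{"cj":[83,74,29,60],"muk":{"sc":93,"vk":64,"w":74},"ori":{"a":75,"zr":44},"rhu":{"iie":43,"rl":33,"t":82,"v":70}}}
After op 2 (add /jit/muk/upc 4): {"ct":[{"r":11,"sva":82,"uo":21},{"a":74,"jpq":32},{"k":94,"x":91},[63,28],[25,6,64,11]],"d":[{"w":89,"yvr":41},{"dj":10,"kno":68,"o":68,"x":88},{"fm":98,"l":42,"q":90},[9,24]],"fn":[[74,75,49,41],{"kj":27,"nl":93,"sk":66,"upd":38,"z":50},[90,14,88,94],{"knm":46,"pvb":20}],"jit":{"cj":[83,74,29,60],"muk":{"sc":93,"upc":4,"vk":64,"w":74},"ori":{"a":75,"zr":44},"rhu":{"iie":43,"rl":33,"t":82,"v":70}}}
After op 3 (replace /d/1 42): {"ct":[{"r":11,"sva":82,"uo":21},{"a":74,"jpq":32},{"k":94,"x":91},[63,28],[25,6,64,11]],"d":[{"w":89,"yvr":41},42,{"fm":98,"l":42,"q":90},[9,24]],"fn":[[74,75,49,41],{"kj":27,"nl":93,"sk":66,"upd":38,"z":50},[90,14,88,94],{"knm":46,"pvb":20}],"jit":{"cj":[83,74,29,60],"muk":{"sc":93,"upc":4,"vk":64,"w":74},"ori":{"a":75,"zr":44},"rhu":{"iie":43,"rl":33,"t":82,"v":70}}}
After op 4 (replace /d/3/0 80): {"ct":[{"r":11,"sva":82,"uo":21},{"a":74,"jpq":32},{"k":94,"x":91},[63,28],[25,6,64,11]],"d":[{"w":89,"yvr":41},42,{"fm":98,"l":42,"q":90},[80,24]],"fn":[[74,75,49,41],{"kj":27,"nl":93,"sk":66,"upd":38,"z":50},[90,14,88,94],{"knm":46,"pvb":20}],"jit":{"cj":[83,74,29,60],"muk":{"sc":93,"upc":4,"vk":64,"w":74},"ori":{"a":75,"zr":44},"rhu":{"iie":43,"rl":33,"t":82,"v":70}}}
After op 5 (remove /ct/2): {"ct":[{"r":11,"sva":82,"uo":21},{"a":74,"jpq":32},[63,28],[25,6,64,11]],"d":[{"w":89,"yvr":41},42,{"fm":98,"l":42,"q":90},[80,24]],"fn":[[74,75,49,41],{"kj":27,"nl":93,"sk":66,"upd":38,"z":50},[90,14,88,94],{"knm":46,"pvb":20}],"jit":{"cj":[83,74,29,60],"muk":{"sc":93,"upc":4,"vk":64,"w":74},"ori":{"a":75,"zr":44},"rhu":{"iie":43,"rl":33,"t":82,"v":70}}}
After op 6 (replace /jit/muk/upc 59): {"ct":[{"r":11,"sva":82,"uo":21},{"a":74,"jpq":32},[63,28],[25,6,64,11]],"d":[{"w":89,"yvr":41},42,{"fm":98,"l":42,"q":90},[80,24]],"fn":[[74,75,49,41],{"kj":27,"nl":93,"sk":66,"upd":38,"z":50},[90,14,88,94],{"knm":46,"pvb":20}],"jit":{"cj":[83,74,29,60],"muk":{"sc":93,"upc":59,"vk":64,"w":74},"ori":{"a":75,"zr":44},"rhu":{"iie":43,"rl":33,"t":82,"v":70}}}
After op 7 (replace /jit/rhu/rl 37): {"ct":[{"r":11,"sva":82,"uo":21},{"a":74,"jpq":32},[63,28],[25,6,64,11]],"d":[{"w":89,"yvr":41},42,{"fm":98,"l":42,"q":90},[80,24]],"fn":[[74,75,49,41],{"kj":27,"nl":93,"sk":66,"upd":38,"z":50},[90,14,88,94],{"knm":46,"pvb":20}],"jit":{"cj":[83,74,29,60],"muk":{"sc":93,"upc":59,"vk":64,"w":74},"ori":{"a":75,"zr":44},"rhu":{"iie":43,"rl":37,"t":82,"v":70}}}
After op 8 (remove /d/2/l): {"ct":[{"r":11,"sva":82,"uo":21},{"a":74,"jpq":32},[63,28],[25,6,64,11]],"d":[{"w":89,"yvr":41},42,{"fm":98,"q":90},[80,24]],"fn":[[74,75,49,41],{"kj":27,"nl":93,"sk":66,"upd":38,"z":50},[90,14,88,94],{"knm":46,"pvb":20}],"jit":{"cj":[83,74,29,60],"muk":{"sc":93,"upc":59,"vk":64,"w":74},"ori":{"a":75,"zr":44},"rhu":{"iie":43,"rl":37,"t":82,"v":70}}}
After op 9 (add /urn 71): {"ct":[{"r":11,"sva":82,"uo":21},{"a":74,"jpq":32},[63,28],[25,6,64,11]],"d":[{"w":89,"yvr":41},42,{"fm":98,"q":90},[80,24]],"fn":[[74,75,49,41],{"kj":27,"nl":93,"sk":66,"upd":38,"z":50},[90,14,88,94],{"knm":46,"pvb":20}],"jit":{"cj":[83,74,29,60],"muk":{"sc":93,"upc":59,"vk":64,"w":74},"ori":{"a":75,"zr":44},"rhu":{"iie":43,"rl":37,"t":82,"v":70}},"urn":71}
After op 10 (add /jit/cj/3 10): {"ct":[{"r":11,"sva":82,"uo":21},{"a":74,"jpq":32},[63,28],[25,6,64,11]],"d":[{"w":89,"yvr":41},42,{"fm":98,"q":90},[80,24]],"fn":[[74,75,49,41],{"kj":27,"nl":93,"sk":66,"upd":38,"z":50},[90,14,88,94],{"knm":46,"pvb":20}],"jit":{"cj":[83,74,29,10,60],"muk":{"sc":93,"upc":59,"vk":64,"w":74},"ori":{"a":75,"zr":44},"rhu":{"iie":43,"rl":37,"t":82,"v":70}},"urn":71}
After op 11 (add /jit/muk/dra 60): {"ct":[{"r":11,"sva":82,"uo":21},{"a":74,"jpq":32},[63,28],[25,6,64,11]],"d":[{"w":89,"yvr":41},42,{"fm":98,"q":90},[80,24]],"fn":[[74,75,49,41],{"kj":27,"nl":93,"sk":66,"upd":38,"z":50},[90,14,88,94],{"knm":46,"pvb":20}],"jit":{"cj":[83,74,29,10,60],"muk":{"dra":60,"sc":93,"upc":59,"vk":64,"w":74},"ori":{"a":75,"zr":44},"rhu":{"iie":43,"rl":37,"t":82,"v":70}},"urn":71}
After op 12 (add /fn/1/nl 0): {"ct":[{"r":11,"sva":82,"uo":21},{"a":74,"jpq":32},[63,28],[25,6,64,11]],"d":[{"w":89,"yvr":41},42,{"fm":98,"q":90},[80,24]],"fn":[[74,75,49,41],{"kj":27,"nl":0,"sk":66,"upd":38,"z":50},[90,14,88,94],{"knm":46,"pvb":20}],"jit":{"cj":[83,74,29,10,60],"muk":{"dra":60,"sc":93,"upc":59,"vk":64,"w":74},"ori":{"a":75,"zr":44},"rhu":{"iie":43,"rl":37,"t":82,"v":70}},"urn":71}
Size at the root: 5

Answer: 5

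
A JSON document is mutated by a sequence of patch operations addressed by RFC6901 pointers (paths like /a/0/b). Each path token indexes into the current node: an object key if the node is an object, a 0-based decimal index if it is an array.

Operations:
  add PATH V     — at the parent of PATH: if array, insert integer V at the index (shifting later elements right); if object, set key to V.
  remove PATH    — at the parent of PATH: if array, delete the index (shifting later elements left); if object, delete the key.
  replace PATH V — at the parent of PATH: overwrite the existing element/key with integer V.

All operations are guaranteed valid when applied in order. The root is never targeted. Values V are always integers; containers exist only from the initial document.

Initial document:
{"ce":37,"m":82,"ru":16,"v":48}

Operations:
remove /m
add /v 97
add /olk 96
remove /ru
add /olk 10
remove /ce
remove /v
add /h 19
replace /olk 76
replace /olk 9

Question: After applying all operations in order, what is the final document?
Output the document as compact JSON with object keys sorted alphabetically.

After op 1 (remove /m): {"ce":37,"ru":16,"v":48}
After op 2 (add /v 97): {"ce":37,"ru":16,"v":97}
After op 3 (add /olk 96): {"ce":37,"olk":96,"ru":16,"v":97}
After op 4 (remove /ru): {"ce":37,"olk":96,"v":97}
After op 5 (add /olk 10): {"ce":37,"olk":10,"v":97}
After op 6 (remove /ce): {"olk":10,"v":97}
After op 7 (remove /v): {"olk":10}
After op 8 (add /h 19): {"h":19,"olk":10}
After op 9 (replace /olk 76): {"h":19,"olk":76}
After op 10 (replace /olk 9): {"h":19,"olk":9}

Answer: {"h":19,"olk":9}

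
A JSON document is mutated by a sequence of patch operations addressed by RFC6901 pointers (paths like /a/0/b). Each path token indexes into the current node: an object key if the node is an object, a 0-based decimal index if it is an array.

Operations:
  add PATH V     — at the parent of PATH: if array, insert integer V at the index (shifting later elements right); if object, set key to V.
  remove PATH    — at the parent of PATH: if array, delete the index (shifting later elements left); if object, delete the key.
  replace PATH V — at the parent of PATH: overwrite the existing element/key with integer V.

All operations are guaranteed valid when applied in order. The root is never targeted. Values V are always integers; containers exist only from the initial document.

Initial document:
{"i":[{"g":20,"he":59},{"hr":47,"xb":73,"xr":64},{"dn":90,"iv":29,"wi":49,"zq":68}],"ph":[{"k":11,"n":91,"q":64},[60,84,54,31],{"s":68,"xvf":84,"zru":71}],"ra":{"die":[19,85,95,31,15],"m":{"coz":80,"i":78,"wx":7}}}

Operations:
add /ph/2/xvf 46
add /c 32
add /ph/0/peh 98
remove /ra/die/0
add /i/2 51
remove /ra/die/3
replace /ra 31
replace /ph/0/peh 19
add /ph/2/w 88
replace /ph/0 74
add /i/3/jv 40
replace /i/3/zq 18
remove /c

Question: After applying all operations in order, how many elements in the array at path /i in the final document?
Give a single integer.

After op 1 (add /ph/2/xvf 46): {"i":[{"g":20,"he":59},{"hr":47,"xb":73,"xr":64},{"dn":90,"iv":29,"wi":49,"zq":68}],"ph":[{"k":11,"n":91,"q":64},[60,84,54,31],{"s":68,"xvf":46,"zru":71}],"ra":{"die":[19,85,95,31,15],"m":{"coz":80,"i":78,"wx":7}}}
After op 2 (add /c 32): {"c":32,"i":[{"g":20,"he":59},{"hr":47,"xb":73,"xr":64},{"dn":90,"iv":29,"wi":49,"zq":68}],"ph":[{"k":11,"n":91,"q":64},[60,84,54,31],{"s":68,"xvf":46,"zru":71}],"ra":{"die":[19,85,95,31,15],"m":{"coz":80,"i":78,"wx":7}}}
After op 3 (add /ph/0/peh 98): {"c":32,"i":[{"g":20,"he":59},{"hr":47,"xb":73,"xr":64},{"dn":90,"iv":29,"wi":49,"zq":68}],"ph":[{"k":11,"n":91,"peh":98,"q":64},[60,84,54,31],{"s":68,"xvf":46,"zru":71}],"ra":{"die":[19,85,95,31,15],"m":{"coz":80,"i":78,"wx":7}}}
After op 4 (remove /ra/die/0): {"c":32,"i":[{"g":20,"he":59},{"hr":47,"xb":73,"xr":64},{"dn":90,"iv":29,"wi":49,"zq":68}],"ph":[{"k":11,"n":91,"peh":98,"q":64},[60,84,54,31],{"s":68,"xvf":46,"zru":71}],"ra":{"die":[85,95,31,15],"m":{"coz":80,"i":78,"wx":7}}}
After op 5 (add /i/2 51): {"c":32,"i":[{"g":20,"he":59},{"hr":47,"xb":73,"xr":64},51,{"dn":90,"iv":29,"wi":49,"zq":68}],"ph":[{"k":11,"n":91,"peh":98,"q":64},[60,84,54,31],{"s":68,"xvf":46,"zru":71}],"ra":{"die":[85,95,31,15],"m":{"coz":80,"i":78,"wx":7}}}
After op 6 (remove /ra/die/3): {"c":32,"i":[{"g":20,"he":59},{"hr":47,"xb":73,"xr":64},51,{"dn":90,"iv":29,"wi":49,"zq":68}],"ph":[{"k":11,"n":91,"peh":98,"q":64},[60,84,54,31],{"s":68,"xvf":46,"zru":71}],"ra":{"die":[85,95,31],"m":{"coz":80,"i":78,"wx":7}}}
After op 7 (replace /ra 31): {"c":32,"i":[{"g":20,"he":59},{"hr":47,"xb":73,"xr":64},51,{"dn":90,"iv":29,"wi":49,"zq":68}],"ph":[{"k":11,"n":91,"peh":98,"q":64},[60,84,54,31],{"s":68,"xvf":46,"zru":71}],"ra":31}
After op 8 (replace /ph/0/peh 19): {"c":32,"i":[{"g":20,"he":59},{"hr":47,"xb":73,"xr":64},51,{"dn":90,"iv":29,"wi":49,"zq":68}],"ph":[{"k":11,"n":91,"peh":19,"q":64},[60,84,54,31],{"s":68,"xvf":46,"zru":71}],"ra":31}
After op 9 (add /ph/2/w 88): {"c":32,"i":[{"g":20,"he":59},{"hr":47,"xb":73,"xr":64},51,{"dn":90,"iv":29,"wi":49,"zq":68}],"ph":[{"k":11,"n":91,"peh":19,"q":64},[60,84,54,31],{"s":68,"w":88,"xvf":46,"zru":71}],"ra":31}
After op 10 (replace /ph/0 74): {"c":32,"i":[{"g":20,"he":59},{"hr":47,"xb":73,"xr":64},51,{"dn":90,"iv":29,"wi":49,"zq":68}],"ph":[74,[60,84,54,31],{"s":68,"w":88,"xvf":46,"zru":71}],"ra":31}
After op 11 (add /i/3/jv 40): {"c":32,"i":[{"g":20,"he":59},{"hr":47,"xb":73,"xr":64},51,{"dn":90,"iv":29,"jv":40,"wi":49,"zq":68}],"ph":[74,[60,84,54,31],{"s":68,"w":88,"xvf":46,"zru":71}],"ra":31}
After op 12 (replace /i/3/zq 18): {"c":32,"i":[{"g":20,"he":59},{"hr":47,"xb":73,"xr":64},51,{"dn":90,"iv":29,"jv":40,"wi":49,"zq":18}],"ph":[74,[60,84,54,31],{"s":68,"w":88,"xvf":46,"zru":71}],"ra":31}
After op 13 (remove /c): {"i":[{"g":20,"he":59},{"hr":47,"xb":73,"xr":64},51,{"dn":90,"iv":29,"jv":40,"wi":49,"zq":18}],"ph":[74,[60,84,54,31],{"s":68,"w":88,"xvf":46,"zru":71}],"ra":31}
Size at path /i: 4

Answer: 4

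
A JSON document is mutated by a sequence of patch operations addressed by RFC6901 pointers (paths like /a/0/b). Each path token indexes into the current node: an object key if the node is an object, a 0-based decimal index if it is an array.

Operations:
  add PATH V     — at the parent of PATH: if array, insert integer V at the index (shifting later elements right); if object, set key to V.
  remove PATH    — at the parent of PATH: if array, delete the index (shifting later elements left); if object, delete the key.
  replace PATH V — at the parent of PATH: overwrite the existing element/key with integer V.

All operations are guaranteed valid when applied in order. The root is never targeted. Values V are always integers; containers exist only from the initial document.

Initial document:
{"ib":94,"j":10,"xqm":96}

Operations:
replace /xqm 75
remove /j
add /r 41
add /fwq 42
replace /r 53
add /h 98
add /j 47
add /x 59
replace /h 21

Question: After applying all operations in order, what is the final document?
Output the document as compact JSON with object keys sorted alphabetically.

Answer: {"fwq":42,"h":21,"ib":94,"j":47,"r":53,"x":59,"xqm":75}

Derivation:
After op 1 (replace /xqm 75): {"ib":94,"j":10,"xqm":75}
After op 2 (remove /j): {"ib":94,"xqm":75}
After op 3 (add /r 41): {"ib":94,"r":41,"xqm":75}
After op 4 (add /fwq 42): {"fwq":42,"ib":94,"r":41,"xqm":75}
After op 5 (replace /r 53): {"fwq":42,"ib":94,"r":53,"xqm":75}
After op 6 (add /h 98): {"fwq":42,"h":98,"ib":94,"r":53,"xqm":75}
After op 7 (add /j 47): {"fwq":42,"h":98,"ib":94,"j":47,"r":53,"xqm":75}
After op 8 (add /x 59): {"fwq":42,"h":98,"ib":94,"j":47,"r":53,"x":59,"xqm":75}
After op 9 (replace /h 21): {"fwq":42,"h":21,"ib":94,"j":47,"r":53,"x":59,"xqm":75}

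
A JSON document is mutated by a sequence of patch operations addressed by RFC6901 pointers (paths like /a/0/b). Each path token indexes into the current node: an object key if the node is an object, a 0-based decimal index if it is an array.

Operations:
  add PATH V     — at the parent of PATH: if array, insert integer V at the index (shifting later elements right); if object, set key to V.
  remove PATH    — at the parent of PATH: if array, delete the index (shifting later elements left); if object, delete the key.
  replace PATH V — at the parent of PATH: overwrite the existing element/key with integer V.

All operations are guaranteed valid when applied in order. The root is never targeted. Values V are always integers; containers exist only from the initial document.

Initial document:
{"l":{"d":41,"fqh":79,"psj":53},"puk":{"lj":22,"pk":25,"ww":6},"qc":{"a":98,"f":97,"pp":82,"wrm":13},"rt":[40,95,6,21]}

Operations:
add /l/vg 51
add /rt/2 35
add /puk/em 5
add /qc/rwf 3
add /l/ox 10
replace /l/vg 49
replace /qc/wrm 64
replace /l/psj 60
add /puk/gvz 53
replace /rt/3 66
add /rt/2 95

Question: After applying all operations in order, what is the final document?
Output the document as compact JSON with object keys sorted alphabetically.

Answer: {"l":{"d":41,"fqh":79,"ox":10,"psj":60,"vg":49},"puk":{"em":5,"gvz":53,"lj":22,"pk":25,"ww":6},"qc":{"a":98,"f":97,"pp":82,"rwf":3,"wrm":64},"rt":[40,95,95,35,66,21]}

Derivation:
After op 1 (add /l/vg 51): {"l":{"d":41,"fqh":79,"psj":53,"vg":51},"puk":{"lj":22,"pk":25,"ww":6},"qc":{"a":98,"f":97,"pp":82,"wrm":13},"rt":[40,95,6,21]}
After op 2 (add /rt/2 35): {"l":{"d":41,"fqh":79,"psj":53,"vg":51},"puk":{"lj":22,"pk":25,"ww":6},"qc":{"a":98,"f":97,"pp":82,"wrm":13},"rt":[40,95,35,6,21]}
After op 3 (add /puk/em 5): {"l":{"d":41,"fqh":79,"psj":53,"vg":51},"puk":{"em":5,"lj":22,"pk":25,"ww":6},"qc":{"a":98,"f":97,"pp":82,"wrm":13},"rt":[40,95,35,6,21]}
After op 4 (add /qc/rwf 3): {"l":{"d":41,"fqh":79,"psj":53,"vg":51},"puk":{"em":5,"lj":22,"pk":25,"ww":6},"qc":{"a":98,"f":97,"pp":82,"rwf":3,"wrm":13},"rt":[40,95,35,6,21]}
After op 5 (add /l/ox 10): {"l":{"d":41,"fqh":79,"ox":10,"psj":53,"vg":51},"puk":{"em":5,"lj":22,"pk":25,"ww":6},"qc":{"a":98,"f":97,"pp":82,"rwf":3,"wrm":13},"rt":[40,95,35,6,21]}
After op 6 (replace /l/vg 49): {"l":{"d":41,"fqh":79,"ox":10,"psj":53,"vg":49},"puk":{"em":5,"lj":22,"pk":25,"ww":6},"qc":{"a":98,"f":97,"pp":82,"rwf":3,"wrm":13},"rt":[40,95,35,6,21]}
After op 7 (replace /qc/wrm 64): {"l":{"d":41,"fqh":79,"ox":10,"psj":53,"vg":49},"puk":{"em":5,"lj":22,"pk":25,"ww":6},"qc":{"a":98,"f":97,"pp":82,"rwf":3,"wrm":64},"rt":[40,95,35,6,21]}
After op 8 (replace /l/psj 60): {"l":{"d":41,"fqh":79,"ox":10,"psj":60,"vg":49},"puk":{"em":5,"lj":22,"pk":25,"ww":6},"qc":{"a":98,"f":97,"pp":82,"rwf":3,"wrm":64},"rt":[40,95,35,6,21]}
After op 9 (add /puk/gvz 53): {"l":{"d":41,"fqh":79,"ox":10,"psj":60,"vg":49},"puk":{"em":5,"gvz":53,"lj":22,"pk":25,"ww":6},"qc":{"a":98,"f":97,"pp":82,"rwf":3,"wrm":64},"rt":[40,95,35,6,21]}
After op 10 (replace /rt/3 66): {"l":{"d":41,"fqh":79,"ox":10,"psj":60,"vg":49},"puk":{"em":5,"gvz":53,"lj":22,"pk":25,"ww":6},"qc":{"a":98,"f":97,"pp":82,"rwf":3,"wrm":64},"rt":[40,95,35,66,21]}
After op 11 (add /rt/2 95): {"l":{"d":41,"fqh":79,"ox":10,"psj":60,"vg":49},"puk":{"em":5,"gvz":53,"lj":22,"pk":25,"ww":6},"qc":{"a":98,"f":97,"pp":82,"rwf":3,"wrm":64},"rt":[40,95,95,35,66,21]}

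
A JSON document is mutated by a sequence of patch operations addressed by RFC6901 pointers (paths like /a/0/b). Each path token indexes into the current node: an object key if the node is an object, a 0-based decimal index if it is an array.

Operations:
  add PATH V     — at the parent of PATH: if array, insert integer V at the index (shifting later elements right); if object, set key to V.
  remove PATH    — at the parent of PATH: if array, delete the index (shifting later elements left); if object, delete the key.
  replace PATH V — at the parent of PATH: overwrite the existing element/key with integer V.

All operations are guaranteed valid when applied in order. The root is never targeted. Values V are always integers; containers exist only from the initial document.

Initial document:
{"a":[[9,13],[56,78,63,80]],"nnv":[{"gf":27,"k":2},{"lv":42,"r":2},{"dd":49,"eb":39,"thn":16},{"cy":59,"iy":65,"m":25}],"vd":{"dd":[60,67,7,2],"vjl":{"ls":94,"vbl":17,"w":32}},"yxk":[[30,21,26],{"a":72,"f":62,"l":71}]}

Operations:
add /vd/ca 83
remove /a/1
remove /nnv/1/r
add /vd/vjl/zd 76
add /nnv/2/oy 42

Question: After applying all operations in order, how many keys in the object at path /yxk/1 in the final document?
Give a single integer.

After op 1 (add /vd/ca 83): {"a":[[9,13],[56,78,63,80]],"nnv":[{"gf":27,"k":2},{"lv":42,"r":2},{"dd":49,"eb":39,"thn":16},{"cy":59,"iy":65,"m":25}],"vd":{"ca":83,"dd":[60,67,7,2],"vjl":{"ls":94,"vbl":17,"w":32}},"yxk":[[30,21,26],{"a":72,"f":62,"l":71}]}
After op 2 (remove /a/1): {"a":[[9,13]],"nnv":[{"gf":27,"k":2},{"lv":42,"r":2},{"dd":49,"eb":39,"thn":16},{"cy":59,"iy":65,"m":25}],"vd":{"ca":83,"dd":[60,67,7,2],"vjl":{"ls":94,"vbl":17,"w":32}},"yxk":[[30,21,26],{"a":72,"f":62,"l":71}]}
After op 3 (remove /nnv/1/r): {"a":[[9,13]],"nnv":[{"gf":27,"k":2},{"lv":42},{"dd":49,"eb":39,"thn":16},{"cy":59,"iy":65,"m":25}],"vd":{"ca":83,"dd":[60,67,7,2],"vjl":{"ls":94,"vbl":17,"w":32}},"yxk":[[30,21,26],{"a":72,"f":62,"l":71}]}
After op 4 (add /vd/vjl/zd 76): {"a":[[9,13]],"nnv":[{"gf":27,"k":2},{"lv":42},{"dd":49,"eb":39,"thn":16},{"cy":59,"iy":65,"m":25}],"vd":{"ca":83,"dd":[60,67,7,2],"vjl":{"ls":94,"vbl":17,"w":32,"zd":76}},"yxk":[[30,21,26],{"a":72,"f":62,"l":71}]}
After op 5 (add /nnv/2/oy 42): {"a":[[9,13]],"nnv":[{"gf":27,"k":2},{"lv":42},{"dd":49,"eb":39,"oy":42,"thn":16},{"cy":59,"iy":65,"m":25}],"vd":{"ca":83,"dd":[60,67,7,2],"vjl":{"ls":94,"vbl":17,"w":32,"zd":76}},"yxk":[[30,21,26],{"a":72,"f":62,"l":71}]}
Size at path /yxk/1: 3

Answer: 3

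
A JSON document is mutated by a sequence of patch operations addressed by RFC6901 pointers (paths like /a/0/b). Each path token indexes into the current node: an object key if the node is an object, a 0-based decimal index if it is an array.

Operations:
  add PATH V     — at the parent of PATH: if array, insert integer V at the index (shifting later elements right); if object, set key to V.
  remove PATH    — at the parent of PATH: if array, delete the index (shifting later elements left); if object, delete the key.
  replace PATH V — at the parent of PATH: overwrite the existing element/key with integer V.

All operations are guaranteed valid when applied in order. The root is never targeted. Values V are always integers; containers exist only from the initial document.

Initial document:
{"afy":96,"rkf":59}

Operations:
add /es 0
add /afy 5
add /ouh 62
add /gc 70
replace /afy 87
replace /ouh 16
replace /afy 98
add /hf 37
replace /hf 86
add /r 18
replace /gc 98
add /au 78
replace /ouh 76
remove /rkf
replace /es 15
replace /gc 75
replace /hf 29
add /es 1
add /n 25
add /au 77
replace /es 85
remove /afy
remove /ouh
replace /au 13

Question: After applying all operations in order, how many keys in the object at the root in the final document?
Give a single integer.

After op 1 (add /es 0): {"afy":96,"es":0,"rkf":59}
After op 2 (add /afy 5): {"afy":5,"es":0,"rkf":59}
After op 3 (add /ouh 62): {"afy":5,"es":0,"ouh":62,"rkf":59}
After op 4 (add /gc 70): {"afy":5,"es":0,"gc":70,"ouh":62,"rkf":59}
After op 5 (replace /afy 87): {"afy":87,"es":0,"gc":70,"ouh":62,"rkf":59}
After op 6 (replace /ouh 16): {"afy":87,"es":0,"gc":70,"ouh":16,"rkf":59}
After op 7 (replace /afy 98): {"afy":98,"es":0,"gc":70,"ouh":16,"rkf":59}
After op 8 (add /hf 37): {"afy":98,"es":0,"gc":70,"hf":37,"ouh":16,"rkf":59}
After op 9 (replace /hf 86): {"afy":98,"es":0,"gc":70,"hf":86,"ouh":16,"rkf":59}
After op 10 (add /r 18): {"afy":98,"es":0,"gc":70,"hf":86,"ouh":16,"r":18,"rkf":59}
After op 11 (replace /gc 98): {"afy":98,"es":0,"gc":98,"hf":86,"ouh":16,"r":18,"rkf":59}
After op 12 (add /au 78): {"afy":98,"au":78,"es":0,"gc":98,"hf":86,"ouh":16,"r":18,"rkf":59}
After op 13 (replace /ouh 76): {"afy":98,"au":78,"es":0,"gc":98,"hf":86,"ouh":76,"r":18,"rkf":59}
After op 14 (remove /rkf): {"afy":98,"au":78,"es":0,"gc":98,"hf":86,"ouh":76,"r":18}
After op 15 (replace /es 15): {"afy":98,"au":78,"es":15,"gc":98,"hf":86,"ouh":76,"r":18}
After op 16 (replace /gc 75): {"afy":98,"au":78,"es":15,"gc":75,"hf":86,"ouh":76,"r":18}
After op 17 (replace /hf 29): {"afy":98,"au":78,"es":15,"gc":75,"hf":29,"ouh":76,"r":18}
After op 18 (add /es 1): {"afy":98,"au":78,"es":1,"gc":75,"hf":29,"ouh":76,"r":18}
After op 19 (add /n 25): {"afy":98,"au":78,"es":1,"gc":75,"hf":29,"n":25,"ouh":76,"r":18}
After op 20 (add /au 77): {"afy":98,"au":77,"es":1,"gc":75,"hf":29,"n":25,"ouh":76,"r":18}
After op 21 (replace /es 85): {"afy":98,"au":77,"es":85,"gc":75,"hf":29,"n":25,"ouh":76,"r":18}
After op 22 (remove /afy): {"au":77,"es":85,"gc":75,"hf":29,"n":25,"ouh":76,"r":18}
After op 23 (remove /ouh): {"au":77,"es":85,"gc":75,"hf":29,"n":25,"r":18}
After op 24 (replace /au 13): {"au":13,"es":85,"gc":75,"hf":29,"n":25,"r":18}
Size at the root: 6

Answer: 6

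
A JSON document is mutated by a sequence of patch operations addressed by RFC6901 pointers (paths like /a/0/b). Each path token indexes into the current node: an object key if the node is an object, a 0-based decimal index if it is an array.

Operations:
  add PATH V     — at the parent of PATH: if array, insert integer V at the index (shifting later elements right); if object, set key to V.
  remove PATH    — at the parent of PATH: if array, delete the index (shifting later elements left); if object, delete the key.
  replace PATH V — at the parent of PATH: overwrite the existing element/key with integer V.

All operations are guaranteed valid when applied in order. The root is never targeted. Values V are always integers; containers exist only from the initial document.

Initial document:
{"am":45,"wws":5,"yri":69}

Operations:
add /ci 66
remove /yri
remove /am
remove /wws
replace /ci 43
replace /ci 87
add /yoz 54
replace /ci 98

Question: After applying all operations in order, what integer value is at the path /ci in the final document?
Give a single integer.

Answer: 98

Derivation:
After op 1 (add /ci 66): {"am":45,"ci":66,"wws":5,"yri":69}
After op 2 (remove /yri): {"am":45,"ci":66,"wws":5}
After op 3 (remove /am): {"ci":66,"wws":5}
After op 4 (remove /wws): {"ci":66}
After op 5 (replace /ci 43): {"ci":43}
After op 6 (replace /ci 87): {"ci":87}
After op 7 (add /yoz 54): {"ci":87,"yoz":54}
After op 8 (replace /ci 98): {"ci":98,"yoz":54}
Value at /ci: 98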